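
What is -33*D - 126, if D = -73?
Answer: 2283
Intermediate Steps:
-33*D - 126 = -33*(-73) - 126 = 2409 - 126 = 2283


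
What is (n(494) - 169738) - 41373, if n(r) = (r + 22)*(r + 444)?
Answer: 272897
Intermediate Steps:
n(r) = (22 + r)*(444 + r)
(n(494) - 169738) - 41373 = ((9768 + 494² + 466*494) - 169738) - 41373 = ((9768 + 244036 + 230204) - 169738) - 41373 = (484008 - 169738) - 41373 = 314270 - 41373 = 272897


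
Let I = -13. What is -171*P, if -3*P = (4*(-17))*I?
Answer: 50388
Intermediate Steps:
P = -884/3 (P = -4*(-17)*(-13)/3 = -(-68)*(-13)/3 = -⅓*884 = -884/3 ≈ -294.67)
-171*P = -171*(-884/3) = 50388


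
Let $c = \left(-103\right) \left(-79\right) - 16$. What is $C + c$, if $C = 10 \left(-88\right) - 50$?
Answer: $7191$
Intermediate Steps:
$c = 8121$ ($c = 8137 - 16 = 8121$)
$C = -930$ ($C = -880 - 50 = -930$)
$C + c = -930 + 8121 = 7191$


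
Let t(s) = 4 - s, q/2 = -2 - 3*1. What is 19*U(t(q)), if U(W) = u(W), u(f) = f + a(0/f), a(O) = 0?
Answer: 266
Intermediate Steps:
q = -10 (q = 2*(-2 - 3*1) = 2*(-2 - 3) = 2*(-5) = -10)
u(f) = f (u(f) = f + 0 = f)
U(W) = W
19*U(t(q)) = 19*(4 - 1*(-10)) = 19*(4 + 10) = 19*14 = 266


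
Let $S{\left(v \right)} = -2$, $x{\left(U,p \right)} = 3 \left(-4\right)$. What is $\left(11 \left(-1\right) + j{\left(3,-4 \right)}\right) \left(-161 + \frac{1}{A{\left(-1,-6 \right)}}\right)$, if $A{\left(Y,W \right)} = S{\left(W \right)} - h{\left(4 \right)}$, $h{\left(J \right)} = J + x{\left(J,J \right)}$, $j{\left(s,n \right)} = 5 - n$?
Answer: $\frac{965}{3} \approx 321.67$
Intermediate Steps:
$x{\left(U,p \right)} = -12$
$h{\left(J \right)} = -12 + J$ ($h{\left(J \right)} = J - 12 = -12 + J$)
$A{\left(Y,W \right)} = 6$ ($A{\left(Y,W \right)} = -2 - \left(-12 + 4\right) = -2 - -8 = -2 + 8 = 6$)
$\left(11 \left(-1\right) + j{\left(3,-4 \right)}\right) \left(-161 + \frac{1}{A{\left(-1,-6 \right)}}\right) = \left(11 \left(-1\right) + \left(5 - -4\right)\right) \left(-161 + \frac{1}{6}\right) = \left(-11 + \left(5 + 4\right)\right) \left(-161 + \frac{1}{6}\right) = \left(-11 + 9\right) \left(- \frac{965}{6}\right) = \left(-2\right) \left(- \frac{965}{6}\right) = \frac{965}{3}$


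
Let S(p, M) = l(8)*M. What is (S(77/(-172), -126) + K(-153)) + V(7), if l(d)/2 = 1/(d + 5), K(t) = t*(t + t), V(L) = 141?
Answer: 610215/13 ≈ 46940.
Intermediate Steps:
K(t) = 2*t² (K(t) = t*(2*t) = 2*t²)
l(d) = 2/(5 + d) (l(d) = 2/(d + 5) = 2/(5 + d))
S(p, M) = 2*M/13 (S(p, M) = (2/(5 + 8))*M = (2/13)*M = (2*(1/13))*M = 2*M/13)
(S(77/(-172), -126) + K(-153)) + V(7) = ((2/13)*(-126) + 2*(-153)²) + 141 = (-252/13 + 2*23409) + 141 = (-252/13 + 46818) + 141 = 608382/13 + 141 = 610215/13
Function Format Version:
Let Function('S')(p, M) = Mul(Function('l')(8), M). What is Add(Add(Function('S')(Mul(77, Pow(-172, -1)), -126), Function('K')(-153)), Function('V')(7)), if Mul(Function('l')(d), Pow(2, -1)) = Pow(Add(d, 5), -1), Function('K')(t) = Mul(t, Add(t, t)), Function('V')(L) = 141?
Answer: Rational(610215, 13) ≈ 46940.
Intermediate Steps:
Function('K')(t) = Mul(2, Pow(t, 2)) (Function('K')(t) = Mul(t, Mul(2, t)) = Mul(2, Pow(t, 2)))
Function('l')(d) = Mul(2, Pow(Add(5, d), -1)) (Function('l')(d) = Mul(2, Pow(Add(d, 5), -1)) = Mul(2, Pow(Add(5, d), -1)))
Function('S')(p, M) = Mul(Rational(2, 13), M) (Function('S')(p, M) = Mul(Mul(2, Pow(Add(5, 8), -1)), M) = Mul(Mul(2, Pow(13, -1)), M) = Mul(Mul(2, Rational(1, 13)), M) = Mul(Rational(2, 13), M))
Add(Add(Function('S')(Mul(77, Pow(-172, -1)), -126), Function('K')(-153)), Function('V')(7)) = Add(Add(Mul(Rational(2, 13), -126), Mul(2, Pow(-153, 2))), 141) = Add(Add(Rational(-252, 13), Mul(2, 23409)), 141) = Add(Add(Rational(-252, 13), 46818), 141) = Add(Rational(608382, 13), 141) = Rational(610215, 13)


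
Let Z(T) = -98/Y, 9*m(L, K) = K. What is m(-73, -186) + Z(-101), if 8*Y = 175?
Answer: -1886/75 ≈ -25.147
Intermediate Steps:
Y = 175/8 (Y = (1/8)*175 = 175/8 ≈ 21.875)
m(L, K) = K/9
Z(T) = -112/25 (Z(T) = -98/175/8 = -98*8/175 = -112/25)
m(-73, -186) + Z(-101) = (1/9)*(-186) - 112/25 = -62/3 - 112/25 = -1886/75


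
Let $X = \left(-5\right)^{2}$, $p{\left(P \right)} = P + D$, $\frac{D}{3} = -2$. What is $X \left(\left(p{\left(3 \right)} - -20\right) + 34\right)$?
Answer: $1275$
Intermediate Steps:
$D = -6$ ($D = 3 \left(-2\right) = -6$)
$p{\left(P \right)} = -6 + P$ ($p{\left(P \right)} = P - 6 = -6 + P$)
$X = 25$
$X \left(\left(p{\left(3 \right)} - -20\right) + 34\right) = 25 \left(\left(\left(-6 + 3\right) - -20\right) + 34\right) = 25 \left(\left(-3 + 20\right) + 34\right) = 25 \left(17 + 34\right) = 25 \cdot 51 = 1275$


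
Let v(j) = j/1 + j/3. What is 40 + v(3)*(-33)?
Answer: -92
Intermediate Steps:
v(j) = 4*j/3 (v(j) = j*1 + j*(⅓) = j + j/3 = 4*j/3)
40 + v(3)*(-33) = 40 + ((4/3)*3)*(-33) = 40 + 4*(-33) = 40 - 132 = -92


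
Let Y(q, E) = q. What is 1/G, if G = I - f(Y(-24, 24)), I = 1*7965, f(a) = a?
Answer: 1/7989 ≈ 0.00012517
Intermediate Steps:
I = 7965
G = 7989 (G = 7965 - 1*(-24) = 7965 + 24 = 7989)
1/G = 1/7989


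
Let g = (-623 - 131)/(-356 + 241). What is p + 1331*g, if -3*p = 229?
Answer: 2984387/345 ≈ 8650.4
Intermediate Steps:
p = -229/3 (p = -⅓*229 = -229/3 ≈ -76.333)
g = 754/115 (g = -754/(-115) = -754*(-1/115) = 754/115 ≈ 6.5565)
p + 1331*g = -229/3 + 1331*(754/115) = -229/3 + 1003574/115 = 2984387/345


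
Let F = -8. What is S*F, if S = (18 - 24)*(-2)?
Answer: -96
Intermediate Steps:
S = 12 (S = -6*(-2) = 12)
S*F = 12*(-8) = -96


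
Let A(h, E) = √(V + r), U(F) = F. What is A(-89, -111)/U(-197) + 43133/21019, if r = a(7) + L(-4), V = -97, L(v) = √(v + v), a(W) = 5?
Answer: 43133/21019 - √(-92 + 2*I*√2)/197 ≈ 2.0513 - 0.048694*I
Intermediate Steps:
L(v) = √2*√v (L(v) = √(2*v) = √2*√v)
r = 5 + 2*I*√2 (r = 5 + √2*√(-4) = 5 + √2*(2*I) = 5 + 2*I*√2 ≈ 5.0 + 2.8284*I)
A(h, E) = √(-92 + 2*I*√2) (A(h, E) = √(-97 + (5 + 2*I*√2)) = √(-92 + 2*I*√2))
A(-89, -111)/U(-197) + 43133/21019 = √(-92 + 2*I*√2)/(-197) + 43133/21019 = √(-92 + 2*I*√2)*(-1/197) + 43133*(1/21019) = -√(-92 + 2*I*√2)/197 + 43133/21019 = 43133/21019 - √(-92 + 2*I*√2)/197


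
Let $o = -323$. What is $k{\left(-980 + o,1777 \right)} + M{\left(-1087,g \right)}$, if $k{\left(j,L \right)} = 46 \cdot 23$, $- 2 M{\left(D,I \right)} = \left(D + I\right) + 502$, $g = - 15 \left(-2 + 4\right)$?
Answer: $\frac{2731}{2} \approx 1365.5$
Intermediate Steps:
$g = -30$ ($g = \left(-15\right) 2 = -30$)
$M{\left(D,I \right)} = -251 - \frac{D}{2} - \frac{I}{2}$ ($M{\left(D,I \right)} = - \frac{\left(D + I\right) + 502}{2} = - \frac{502 + D + I}{2} = -251 - \frac{D}{2} - \frac{I}{2}$)
$k{\left(j,L \right)} = 1058$
$k{\left(-980 + o,1777 \right)} + M{\left(-1087,g \right)} = 1058 - - \frac{615}{2} = 1058 + \left(-251 + \frac{1087}{2} + 15\right) = 1058 + \frac{615}{2} = \frac{2731}{2}$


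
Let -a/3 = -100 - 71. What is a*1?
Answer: 513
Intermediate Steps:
a = 513 (a = -3*(-100 - 71) = -3*(-171) = 513)
a*1 = 513*1 = 513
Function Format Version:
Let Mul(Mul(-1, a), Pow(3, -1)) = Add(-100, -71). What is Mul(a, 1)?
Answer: 513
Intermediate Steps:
a = 513 (a = Mul(-3, Add(-100, -71)) = Mul(-3, -171) = 513)
Mul(a, 1) = Mul(513, 1) = 513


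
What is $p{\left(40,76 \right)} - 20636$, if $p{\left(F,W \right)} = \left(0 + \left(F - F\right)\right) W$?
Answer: $-20636$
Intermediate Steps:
$p{\left(F,W \right)} = 0$ ($p{\left(F,W \right)} = \left(0 + 0\right) W = 0 W = 0$)
$p{\left(40,76 \right)} - 20636 = 0 - 20636 = -20636$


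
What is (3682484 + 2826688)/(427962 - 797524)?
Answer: -3254586/184781 ≈ -17.613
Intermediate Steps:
(3682484 + 2826688)/(427962 - 797524) = 6509172/(-369562) = 6509172*(-1/369562) = -3254586/184781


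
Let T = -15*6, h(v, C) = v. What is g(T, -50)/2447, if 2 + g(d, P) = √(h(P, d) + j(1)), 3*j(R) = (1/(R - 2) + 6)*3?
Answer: -2/2447 + 3*I*√5/2447 ≈ -0.00081733 + 0.0027414*I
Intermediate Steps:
T = -90
j(R) = 6 + 1/(-2 + R) (j(R) = ((1/(R - 2) + 6)*3)/3 = ((1/(-2 + R) + 6)*3)/3 = ((6 + 1/(-2 + R))*3)/3 = (18 + 3/(-2 + R))/3 = 6 + 1/(-2 + R))
g(d, P) = -2 + √(5 + P) (g(d, P) = -2 + √(P + (-11 + 6*1)/(-2 + 1)) = -2 + √(P + (-11 + 6)/(-1)) = -2 + √(P - 1*(-5)) = -2 + √(P + 5) = -2 + √(5 + P))
g(T, -50)/2447 = (-2 + √(5 - 50))/2447 = (-2 + √(-45))*(1/2447) = (-2 + 3*I*√5)*(1/2447) = -2/2447 + 3*I*√5/2447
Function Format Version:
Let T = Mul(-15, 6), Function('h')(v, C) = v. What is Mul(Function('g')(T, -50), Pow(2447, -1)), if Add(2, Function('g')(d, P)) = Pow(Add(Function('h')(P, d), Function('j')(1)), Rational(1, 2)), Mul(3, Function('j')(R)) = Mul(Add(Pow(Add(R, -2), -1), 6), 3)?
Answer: Add(Rational(-2, 2447), Mul(Rational(3, 2447), I, Pow(5, Rational(1, 2)))) ≈ Add(-0.00081733, Mul(0.0027414, I))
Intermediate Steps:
T = -90
Function('j')(R) = Add(6, Pow(Add(-2, R), -1)) (Function('j')(R) = Mul(Rational(1, 3), Mul(Add(Pow(Add(R, -2), -1), 6), 3)) = Mul(Rational(1, 3), Mul(Add(Pow(Add(-2, R), -1), 6), 3)) = Mul(Rational(1, 3), Mul(Add(6, Pow(Add(-2, R), -1)), 3)) = Mul(Rational(1, 3), Add(18, Mul(3, Pow(Add(-2, R), -1)))) = Add(6, Pow(Add(-2, R), -1)))
Function('g')(d, P) = Add(-2, Pow(Add(5, P), Rational(1, 2))) (Function('g')(d, P) = Add(-2, Pow(Add(P, Mul(Pow(Add(-2, 1), -1), Add(-11, Mul(6, 1)))), Rational(1, 2))) = Add(-2, Pow(Add(P, Mul(Pow(-1, -1), Add(-11, 6))), Rational(1, 2))) = Add(-2, Pow(Add(P, Mul(-1, -5)), Rational(1, 2))) = Add(-2, Pow(Add(P, 5), Rational(1, 2))) = Add(-2, Pow(Add(5, P), Rational(1, 2))))
Mul(Function('g')(T, -50), Pow(2447, -1)) = Mul(Add(-2, Pow(Add(5, -50), Rational(1, 2))), Pow(2447, -1)) = Mul(Add(-2, Pow(-45, Rational(1, 2))), Rational(1, 2447)) = Mul(Add(-2, Mul(3, I, Pow(5, Rational(1, 2)))), Rational(1, 2447)) = Add(Rational(-2, 2447), Mul(Rational(3, 2447), I, Pow(5, Rational(1, 2))))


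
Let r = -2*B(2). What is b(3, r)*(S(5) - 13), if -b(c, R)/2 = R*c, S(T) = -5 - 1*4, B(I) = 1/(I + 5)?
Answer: -264/7 ≈ -37.714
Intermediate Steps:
B(I) = 1/(5 + I)
r = -2/7 (r = -2/(5 + 2) = -2/7 ≈ -0.28571)
S(T) = -9 (S(T) = -5 - 4 = -9)
b(c, R) = -2*R*c
b(3, r)*(S(5) - 13) = (-2*(-2/7)*3)*(-9 - 13) = (12/7)*(-22) = -264/7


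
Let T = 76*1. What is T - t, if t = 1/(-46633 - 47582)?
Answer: 7160341/94215 ≈ 76.000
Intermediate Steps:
t = -1/94215 (t = 1/(-94215) = -1/94215 ≈ -1.0614e-5)
T = 76
T - t = 76 - 1*(-1/94215) = 76 + 1/94215 = 7160341/94215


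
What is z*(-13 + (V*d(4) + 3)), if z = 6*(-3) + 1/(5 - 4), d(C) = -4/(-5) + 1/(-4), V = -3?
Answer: 3961/20 ≈ 198.05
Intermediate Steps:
d(C) = 11/20 (d(C) = -4*(-⅕) + 1*(-¼) = ⅘ - ¼ = 11/20)
z = -17 (z = -18 + 1/1 = -18 + 1 = -17)
z*(-13 + (V*d(4) + 3)) = -17*(-13 + (-3*11/20 + 3)) = -17*(-13 + (-33/20 + 3)) = -17*(-13 + 27/20) = -17*(-233/20) = 3961/20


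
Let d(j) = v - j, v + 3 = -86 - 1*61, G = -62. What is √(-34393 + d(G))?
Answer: 29*I*√41 ≈ 185.69*I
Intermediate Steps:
v = -150 (v = -3 + (-86 - 1*61) = -3 + (-86 - 61) = -3 - 147 = -150)
d(j) = -150 - j
√(-34393 + d(G)) = √(-34393 + (-150 - 1*(-62))) = √(-34393 + (-150 + 62)) = √(-34393 - 88) = √(-34481) = 29*I*√41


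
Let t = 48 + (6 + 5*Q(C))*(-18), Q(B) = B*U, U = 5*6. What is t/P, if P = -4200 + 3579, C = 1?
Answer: 40/9 ≈ 4.4444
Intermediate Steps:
U = 30
Q(B) = 30*B (Q(B) = B*30 = 30*B)
P = -621
t = -2760 (t = 48 + (6 + 5*(30*1))*(-18) = 48 + (6 + 5*30)*(-18) = 48 + (6 + 150)*(-18) = 48 + 156*(-18) = 48 - 2808 = -2760)
t/P = -2760/(-621) = -2760*(-1/621) = 40/9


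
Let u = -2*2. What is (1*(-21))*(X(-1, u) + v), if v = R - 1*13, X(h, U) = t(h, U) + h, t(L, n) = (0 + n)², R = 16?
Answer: -378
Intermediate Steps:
u = -4
t(L, n) = n²
X(h, U) = h + U² (X(h, U) = U² + h = h + U²)
v = 3 (v = 16 - 1*13 = 16 - 13 = 3)
(1*(-21))*(X(-1, u) + v) = (1*(-21))*((-1 + (-4)²) + 3) = -21*((-1 + 16) + 3) = -21*(15 + 3) = -21*18 = -378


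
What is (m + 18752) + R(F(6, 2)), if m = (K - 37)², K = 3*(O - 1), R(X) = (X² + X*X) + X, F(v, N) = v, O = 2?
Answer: 19986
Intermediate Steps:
R(X) = X + 2*X² (R(X) = (X² + X²) + X = 2*X² + X = X + 2*X²)
K = 3 (K = 3*(2 - 1) = 3*1 = 3)
m = 1156 (m = (3 - 37)² = (-34)² = 1156)
(m + 18752) + R(F(6, 2)) = (1156 + 18752) + 6*(1 + 2*6) = 19908 + 6*(1 + 12) = 19908 + 6*13 = 19908 + 78 = 19986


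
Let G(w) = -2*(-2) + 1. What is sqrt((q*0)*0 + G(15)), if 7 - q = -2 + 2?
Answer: sqrt(5) ≈ 2.2361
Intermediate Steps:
q = 7 (q = 7 - (-2 + 2) = 7 - 1*0 = 7 + 0 = 7)
G(w) = 5 (G(w) = 4 + 1 = 5)
sqrt((q*0)*0 + G(15)) = sqrt((7*0)*0 + 5) = sqrt(0*0 + 5) = sqrt(0 + 5) = sqrt(5)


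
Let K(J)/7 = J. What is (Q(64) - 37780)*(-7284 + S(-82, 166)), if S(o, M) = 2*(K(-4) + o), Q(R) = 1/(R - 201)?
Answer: 38839660944/137 ≈ 2.8350e+8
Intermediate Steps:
Q(R) = 1/(-201 + R)
K(J) = 7*J
S(o, M) = -56 + 2*o (S(o, M) = 2*(7*(-4) + o) = 2*(-28 + o) = -56 + 2*o)
(Q(64) - 37780)*(-7284 + S(-82, 166)) = (1/(-201 + 64) - 37780)*(-7284 + (-56 + 2*(-82))) = (1/(-137) - 37780)*(-7284 + (-56 - 164)) = (-1/137 - 37780)*(-7284 - 220) = -5175861/137*(-7504) = 38839660944/137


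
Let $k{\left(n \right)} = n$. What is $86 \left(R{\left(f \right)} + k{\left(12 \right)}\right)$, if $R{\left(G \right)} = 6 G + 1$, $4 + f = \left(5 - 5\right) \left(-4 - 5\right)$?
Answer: $-946$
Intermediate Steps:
$f = -4$ ($f = -4 + \left(5 - 5\right) \left(-4 - 5\right) = -4 + 0 \left(-9\right) = -4 + 0 = -4$)
$R{\left(G \right)} = 1 + 6 G$
$86 \left(R{\left(f \right)} + k{\left(12 \right)}\right) = 86 \left(\left(1 + 6 \left(-4\right)\right) + 12\right) = 86 \left(\left(1 - 24\right) + 12\right) = 86 \left(-23 + 12\right) = 86 \left(-11\right) = -946$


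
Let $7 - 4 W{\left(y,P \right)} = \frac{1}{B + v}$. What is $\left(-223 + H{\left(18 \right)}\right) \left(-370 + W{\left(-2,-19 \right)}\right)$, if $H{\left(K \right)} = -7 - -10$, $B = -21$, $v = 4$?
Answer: $\frac{1377200}{17} \approx 81012.0$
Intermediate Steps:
$W{\left(y,P \right)} = \frac{30}{17}$ ($W{\left(y,P \right)} = \frac{7}{4} - \frac{1}{4 \left(-21 + 4\right)} = \frac{7}{4} - \frac{1}{4 \left(-17\right)} = \frac{7}{4} - - \frac{1}{68} = \frac{7}{4} + \frac{1}{68} = \frac{30}{17}$)
$H{\left(K \right)} = 3$ ($H{\left(K \right)} = -7 + 10 = 3$)
$\left(-223 + H{\left(18 \right)}\right) \left(-370 + W{\left(-2,-19 \right)}\right) = \left(-223 + 3\right) \left(-370 + \frac{30}{17}\right) = \left(-220\right) \left(- \frac{6260}{17}\right) = \frac{1377200}{17}$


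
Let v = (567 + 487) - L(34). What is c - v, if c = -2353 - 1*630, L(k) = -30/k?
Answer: -68644/17 ≈ -4037.9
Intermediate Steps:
c = -2983 (c = -2353 - 630 = -2983)
v = 17933/17 (v = (567 + 487) - (-30)/34 = 1054 - (-30)/34 = 1054 - 1*(-15/17) = 1054 + 15/17 = 17933/17 ≈ 1054.9)
c - v = -2983 - 1*17933/17 = -2983 - 17933/17 = -68644/17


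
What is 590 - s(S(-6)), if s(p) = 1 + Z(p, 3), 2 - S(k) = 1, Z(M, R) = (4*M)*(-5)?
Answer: 609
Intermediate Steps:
Z(M, R) = -20*M
S(k) = 1 (S(k) = 2 - 1*1 = 2 - 1 = 1)
s(p) = 1 - 20*p
590 - s(S(-6)) = 590 - (1 - 20*1) = 590 - (1 - 20) = 590 - 1*(-19) = 590 + 19 = 609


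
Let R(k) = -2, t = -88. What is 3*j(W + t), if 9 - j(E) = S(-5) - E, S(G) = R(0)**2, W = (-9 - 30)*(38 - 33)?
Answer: -834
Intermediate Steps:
W = -195 (W = -39*5 = -195)
S(G) = 4 (S(G) = (-2)**2 = 4)
j(E) = 5 + E (j(E) = 9 - (4 - E) = 9 + (-4 + E) = 5 + E)
3*j(W + t) = 3*(5 + (-195 - 88)) = 3*(5 - 283) = 3*(-278) = -834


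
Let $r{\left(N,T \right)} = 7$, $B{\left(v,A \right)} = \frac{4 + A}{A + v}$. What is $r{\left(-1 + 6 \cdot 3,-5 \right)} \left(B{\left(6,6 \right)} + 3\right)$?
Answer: $\frac{161}{6} \approx 26.833$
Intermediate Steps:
$B{\left(v,A \right)} = \frac{4 + A}{A + v}$
$r{\left(-1 + 6 \cdot 3,-5 \right)} \left(B{\left(6,6 \right)} + 3\right) = 7 \left(\frac{4 + 6}{6 + 6} + 3\right) = 7 \left(\frac{1}{12} \cdot 10 + 3\right) = 7 \left(\frac{5}{6} + 3\right) = 7 \cdot \frac{23}{6} = \frac{161}{6}$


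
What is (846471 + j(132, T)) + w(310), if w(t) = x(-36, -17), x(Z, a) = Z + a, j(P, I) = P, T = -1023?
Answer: 846550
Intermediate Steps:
w(t) = -53 (w(t) = -36 - 17 = -53)
(846471 + j(132, T)) + w(310) = (846471 + 132) - 53 = 846603 - 53 = 846550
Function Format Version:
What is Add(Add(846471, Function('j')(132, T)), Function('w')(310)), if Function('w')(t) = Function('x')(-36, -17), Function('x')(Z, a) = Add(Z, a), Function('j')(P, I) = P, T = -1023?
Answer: 846550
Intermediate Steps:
Function('w')(t) = -53 (Function('w')(t) = Add(-36, -17) = -53)
Add(Add(846471, Function('j')(132, T)), Function('w')(310)) = Add(Add(846471, 132), -53) = Add(846603, -53) = 846550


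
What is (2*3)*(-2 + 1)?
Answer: -6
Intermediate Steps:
(2*3)*(-2 + 1) = 6*(-1) = -6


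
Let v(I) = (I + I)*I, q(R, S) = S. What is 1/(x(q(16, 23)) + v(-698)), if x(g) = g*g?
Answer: 1/974937 ≈ 1.0257e-6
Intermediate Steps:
x(g) = g²
v(I) = 2*I² (v(I) = (2*I)*I = 2*I²)
1/(x(q(16, 23)) + v(-698)) = 1/(23² + 2*(-698)²) = 1/(529 + 2*487204) = 1/(529 + 974408) = 1/974937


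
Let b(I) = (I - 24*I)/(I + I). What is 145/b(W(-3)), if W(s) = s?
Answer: -290/23 ≈ -12.609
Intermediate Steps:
b(I) = -23/2 (b(I) = (-23*I)/((2*I)) = (-23*I)*(1/(2*I)) = -23/2)
145/b(W(-3)) = 145/(-23/2) = 145*(-2/23) = -290/23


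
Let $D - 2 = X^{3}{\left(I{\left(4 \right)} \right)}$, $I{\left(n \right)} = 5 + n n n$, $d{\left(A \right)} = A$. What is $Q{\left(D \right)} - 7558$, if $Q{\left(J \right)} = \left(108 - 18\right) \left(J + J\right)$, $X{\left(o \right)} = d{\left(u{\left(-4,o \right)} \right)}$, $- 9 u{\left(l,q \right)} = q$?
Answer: $- \frac{264934}{3} \approx -88311.0$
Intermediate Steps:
$u{\left(l,q \right)} = - \frac{q}{9}$
$I{\left(n \right)} = 5 + n^{3}$ ($I{\left(n \right)} = 5 + n^{2} n = 5 + n^{3}$)
$X{\left(o \right)} = - \frac{o}{9}$
$D = - \frac{12113}{27}$ ($D = 2 + \left(- \frac{5 + 4^{3}}{9}\right)^{3} = 2 + \left(- \frac{5 + 64}{9}\right)^{3} = 2 + \left(\left(- \frac{1}{9}\right) 69\right)^{3} = 2 + \left(- \frac{23}{3}\right)^{3} = 2 - \frac{12167}{27} = - \frac{12113}{27} \approx -448.63$)
$Q{\left(J \right)} = 180 J$ ($Q{\left(J \right)} = 90 \cdot 2 J = 180 J$)
$Q{\left(D \right)} - 7558 = 180 \left(- \frac{12113}{27}\right) - 7558 = - \frac{242260}{3} - 7558 = - \frac{264934}{3}$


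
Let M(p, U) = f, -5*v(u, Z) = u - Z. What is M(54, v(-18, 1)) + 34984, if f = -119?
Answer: 34865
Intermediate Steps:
v(u, Z) = -u/5 + Z/5 (v(u, Z) = -(u - Z)/5 = -u/5 + Z/5)
M(p, U) = -119
M(54, v(-18, 1)) + 34984 = -119 + 34984 = 34865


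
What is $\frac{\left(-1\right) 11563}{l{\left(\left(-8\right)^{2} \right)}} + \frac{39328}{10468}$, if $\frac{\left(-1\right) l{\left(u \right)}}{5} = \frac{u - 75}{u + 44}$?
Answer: $- \frac{3267579308}{143935} \approx -22702.0$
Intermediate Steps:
$l{\left(u \right)} = - \frac{5 \left(-75 + u\right)}{44 + u}$ ($l{\left(u \right)} = - 5 \frac{u - 75}{u + 44} = - 5 \frac{-75 + u}{44 + u} = - \frac{5 \left(-75 + u\right)}{44 + u}$)
$\frac{\left(-1\right) 11563}{l{\left(\left(-8\right)^{2} \right)}} + \frac{39328}{10468} = \frac{\left(-1\right) 11563}{5 \frac{1}{44 + \left(-8\right)^{2}} \left(75 - \left(-8\right)^{2}\right)} + \frac{39328}{10468} = - \frac{11563}{5 \frac{1}{44 + 64} \left(75 - 64\right)} + 39328 \cdot \frac{1}{10468} = - \frac{11563}{5 \cdot \frac{1}{108} \left(75 - 64\right)} + \frac{9832}{2617} = - \frac{11563}{5 \cdot \frac{1}{108} \cdot 11} + \frac{9832}{2617} = - \frac{11563}{\frac{55}{108}} + \frac{9832}{2617} = \left(-11563\right) \frac{108}{55} + \frac{9832}{2617} = - \frac{1248804}{55} + \frac{9832}{2617} = - \frac{3267579308}{143935}$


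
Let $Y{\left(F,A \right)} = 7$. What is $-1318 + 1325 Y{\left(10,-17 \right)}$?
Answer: $7957$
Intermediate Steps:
$-1318 + 1325 Y{\left(10,-17 \right)} = -1318 + 1325 \cdot 7 = -1318 + 9275 = 7957$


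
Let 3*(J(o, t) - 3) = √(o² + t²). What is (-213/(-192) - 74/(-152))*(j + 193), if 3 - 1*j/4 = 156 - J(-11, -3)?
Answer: -789987/1216 + 647*√130/304 ≈ -625.39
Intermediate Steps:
J(o, t) = 3 + √(o² + t²)/3
j = -600 + 4*√130/3 (j = 12 - 4*(156 - (3 + √((-11)² + (-3)²)/3)) = 12 - 4*(156 - (3 + √(121 + 9)/3)) = 12 - 4*(156 - (3 + √130/3)) = 12 - 4*(156 + (-3 - √130/3)) = 12 - 4*(153 - √130/3) = 12 + (-612 + 4*√130/3) = -600 + 4*√130/3 ≈ -584.80)
(-213/(-192) - 74/(-152))*(j + 193) = (-213/(-192) - 74/(-152))*((-600 + 4*√130/3) + 193) = (-213*(-1/192) - 74*(-1/152))*(-407 + 4*√130/3) = (71/64 + 37/76)*(-407 + 4*√130/3) = 1941*(-407 + 4*√130/3)/1216 = -789987/1216 + 647*√130/304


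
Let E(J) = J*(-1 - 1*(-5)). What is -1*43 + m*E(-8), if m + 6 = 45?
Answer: -1291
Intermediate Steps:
m = 39 (m = -6 + 45 = 39)
E(J) = 4*J (E(J) = J*(-1 + 5) = J*4 = 4*J)
-1*43 + m*E(-8) = -1*43 + 39*(4*(-8)) = -43 + 39*(-32) = -43 - 1248 = -1291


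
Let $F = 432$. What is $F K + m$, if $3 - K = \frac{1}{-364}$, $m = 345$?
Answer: $\frac{149439}{91} \approx 1642.2$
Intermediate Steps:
$K = \frac{1093}{364}$ ($K = 3 - \frac{1}{-364} = 3 - - \frac{1}{364} = 3 + \frac{1}{364} = \frac{1093}{364} \approx 3.0027$)
$F K + m = 432 \cdot \frac{1093}{364} + 345 = \frac{118044}{91} + 345 = \frac{149439}{91}$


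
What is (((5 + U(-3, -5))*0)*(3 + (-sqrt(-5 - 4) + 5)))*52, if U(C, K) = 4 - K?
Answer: 0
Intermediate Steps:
(((5 + U(-3, -5))*0)*(3 + (-sqrt(-5 - 4) + 5)))*52 = (((5 + (4 - 1*(-5)))*0)*(3 + (-sqrt(-5 - 4) + 5)))*52 = (((5 + (4 + 5))*0)*(3 + (-sqrt(-9) + 5)))*52 = (((5 + 9)*0)*(3 + (-3*I + 5)))*52 = ((14*0)*(3 + (-3*I + 5)))*52 = (0*(3 + (5 - 3*I)))*52 = (0*(8 - 3*I))*52 = 0*52 = 0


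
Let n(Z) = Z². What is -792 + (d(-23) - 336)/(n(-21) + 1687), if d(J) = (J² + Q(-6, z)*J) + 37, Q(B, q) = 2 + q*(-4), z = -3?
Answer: -421367/532 ≈ -792.04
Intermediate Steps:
Q(B, q) = 2 - 4*q
d(J) = 37 + J² + 14*J (d(J) = (J² + (2 - 4*(-3))*J) + 37 = (J² + (2 + 12)*J) + 37 = (J² + 14*J) + 37 = 37 + J² + 14*J)
-792 + (d(-23) - 336)/(n(-21) + 1687) = -792 + ((37 + (-23)² + 14*(-23)) - 336)/((-21)² + 1687) = -792 + ((37 + 529 - 322) - 336)/(441 + 1687) = -792 + (244 - 336)/2128 = -792 - 92*1/2128 = -792 - 23/532 = -421367/532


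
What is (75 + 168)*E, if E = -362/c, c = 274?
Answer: -43983/137 ≈ -321.04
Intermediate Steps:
E = -181/137 (E = -362/274 = -362*1/274 = -181/137 ≈ -1.3212)
(75 + 168)*E = (75 + 168)*(-181/137) = 243*(-181/137) = -43983/137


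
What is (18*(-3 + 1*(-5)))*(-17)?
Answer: 2448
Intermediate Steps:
(18*(-3 + 1*(-5)))*(-17) = (18*(-3 - 5))*(-17) = (18*(-8))*(-17) = -144*(-17) = 2448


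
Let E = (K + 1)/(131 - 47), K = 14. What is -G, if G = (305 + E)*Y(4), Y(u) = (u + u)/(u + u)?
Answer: -8545/28 ≈ -305.18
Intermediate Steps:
E = 5/28 (E = (14 + 1)/(131 - 47) = 15/84 = 15*(1/84) = 5/28 ≈ 0.17857)
Y(u) = 1 (Y(u) = (2*u)/((2*u)) = (2*u)*(1/(2*u)) = 1)
G = 8545/28 (G = (305 + 5/28)*1 = (8545/28)*1 = 8545/28 ≈ 305.18)
-G = -1*8545/28 = -8545/28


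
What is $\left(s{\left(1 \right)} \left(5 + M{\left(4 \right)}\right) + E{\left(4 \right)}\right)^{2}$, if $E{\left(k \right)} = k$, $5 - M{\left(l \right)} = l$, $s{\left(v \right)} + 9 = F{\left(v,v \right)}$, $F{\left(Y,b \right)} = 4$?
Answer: $676$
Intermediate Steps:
$s{\left(v \right)} = -5$ ($s{\left(v \right)} = -9 + 4 = -5$)
$M{\left(l \right)} = 5 - l$
$\left(s{\left(1 \right)} \left(5 + M{\left(4 \right)}\right) + E{\left(4 \right)}\right)^{2} = \left(- 5 \left(5 + \left(5 - 4\right)\right) + 4\right)^{2} = \left(- 5 \left(5 + 1\right) + 4\right)^{2} = \left(\left(-5\right) 6 + 4\right)^{2} = \left(-30 + 4\right)^{2} = \left(-26\right)^{2} = 676$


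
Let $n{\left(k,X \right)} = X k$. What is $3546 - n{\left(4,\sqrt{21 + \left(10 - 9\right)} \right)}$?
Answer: $3546 - 4 \sqrt{22} \approx 3527.2$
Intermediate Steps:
$3546 - n{\left(4,\sqrt{21 + \left(10 - 9\right)} \right)} = 3546 - \sqrt{21 + \left(10 - 9\right)} 4 = 3546 - \sqrt{21 + 1} \cdot 4 = 3546 - \sqrt{22} \cdot 4 = 3546 - 4 \sqrt{22}$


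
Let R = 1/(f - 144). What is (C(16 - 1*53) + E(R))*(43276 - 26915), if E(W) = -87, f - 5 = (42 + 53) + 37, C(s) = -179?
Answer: -4352026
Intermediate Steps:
f = 137 (f = 5 + ((42 + 53) + 37) = 5 + (95 + 37) = 5 + 132 = 137)
R = -⅐ (R = 1/(137 - 144) = 1/(-7) = -⅐ ≈ -0.14286)
(C(16 - 1*53) + E(R))*(43276 - 26915) = (-179 - 87)*(43276 - 26915) = -266*16361 = -4352026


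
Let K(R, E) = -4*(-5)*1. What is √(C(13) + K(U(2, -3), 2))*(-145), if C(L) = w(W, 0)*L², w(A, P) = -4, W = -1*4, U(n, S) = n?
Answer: -580*I*√41 ≈ -3713.8*I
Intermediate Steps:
K(R, E) = 20 (K(R, E) = 20*1 = 20)
W = -4
C(L) = -4*L²
√(C(13) + K(U(2, -3), 2))*(-145) = √(-4*13² + 20)*(-145) = √(-4*169 + 20)*(-145) = √(-676 + 20)*(-145) = √(-656)*(-145) = (4*I*√41)*(-145) = -580*I*√41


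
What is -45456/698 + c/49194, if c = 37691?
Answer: -1104927073/17168706 ≈ -64.357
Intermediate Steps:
-45456/698 + c/49194 = -45456/698 + 37691/49194 = -45456*1/698 + 37691*(1/49194) = -22728/349 + 37691/49194 = -1104927073/17168706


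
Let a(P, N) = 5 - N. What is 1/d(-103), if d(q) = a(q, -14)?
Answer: 1/19 ≈ 0.052632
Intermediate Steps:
d(q) = 19 (d(q) = 5 - 1*(-14) = 5 + 14 = 19)
1/d(-103) = 1/19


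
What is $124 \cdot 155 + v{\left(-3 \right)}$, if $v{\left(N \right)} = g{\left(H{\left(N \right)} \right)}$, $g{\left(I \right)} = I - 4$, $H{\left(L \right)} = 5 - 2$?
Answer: $19219$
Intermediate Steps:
$H{\left(L \right)} = 3$ ($H{\left(L \right)} = 5 - 2 = 3$)
$g{\left(I \right)} = -4 + I$
$v{\left(N \right)} = -1$ ($v{\left(N \right)} = -4 + 3 = -1$)
$124 \cdot 155 + v{\left(-3 \right)} = 124 \cdot 155 - 1 = 19220 - 1 = 19219$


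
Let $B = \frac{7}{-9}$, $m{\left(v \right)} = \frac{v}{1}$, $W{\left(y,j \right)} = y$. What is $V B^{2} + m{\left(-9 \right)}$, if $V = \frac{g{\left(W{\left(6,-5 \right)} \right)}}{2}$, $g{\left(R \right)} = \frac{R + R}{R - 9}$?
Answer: $- \frac{827}{81} \approx -10.21$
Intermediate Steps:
$g{\left(R \right)} = \frac{2 R}{-9 + R}$
$m{\left(v \right)} = v$ ($m{\left(v \right)} = v 1 = v$)
$V = -2$ ($V = \frac{2 \cdot 6 \frac{1}{-9 + 6}}{2} = 2 \cdot 6 \frac{1}{-3} \cdot \frac{1}{2} = 2 \cdot 6 \left(- \frac{1}{3}\right) \frac{1}{2} = \left(-4\right) \frac{1}{2} = -2$)
$B = - \frac{7}{9}$ ($B = 7 \left(- \frac{1}{9}\right) = - \frac{7}{9} \approx -0.77778$)
$V B^{2} + m{\left(-9 \right)} = - 2 \left(- \frac{7}{9}\right)^{2} - 9 = \left(-2\right) \frac{49}{81} - 9 = - \frac{98}{81} - 9 = - \frac{827}{81}$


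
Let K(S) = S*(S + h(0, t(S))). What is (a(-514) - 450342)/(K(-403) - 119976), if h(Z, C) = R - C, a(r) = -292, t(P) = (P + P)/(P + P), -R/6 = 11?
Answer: -225317/34717 ≈ -6.4901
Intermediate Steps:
R = -66 (R = -6*11 = -66)
t(P) = 1 (t(P) = (2*P)/((2*P)) = (2*P)*(1/(2*P)) = 1)
h(Z, C) = -66 - C
K(S) = S*(-67 + S) (K(S) = S*(S + (-66 - 1*1)) = S*(S + (-66 - 1)) = S*(S - 67) = S*(-67 + S))
(a(-514) - 450342)/(K(-403) - 119976) = (-292 - 450342)/(-403*(-67 - 403) - 119976) = -450634/(-403*(-470) - 119976) = -450634/(189410 - 119976) = -450634/69434 = -450634*1/69434 = -225317/34717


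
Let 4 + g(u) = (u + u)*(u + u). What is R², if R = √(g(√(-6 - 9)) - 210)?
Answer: -274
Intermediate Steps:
g(u) = -4 + 4*u² (g(u) = -4 + (u + u)*(u + u) = -4 + (2*u)*(2*u) = -4 + 4*u²)
R = I*√274 (R = √((-4 + 4*(√(-6 - 9))²) - 210) = √((-4 + 4*(√(-15))²) - 210) = √((-4 + 4*(I*√15)²) - 210) = √((-4 + 4*(-15)) - 210) = √((-4 - 60) - 210) = √(-64 - 210) = √(-274) = I*√274 ≈ 16.553*I)
R² = (I*√274)² = -274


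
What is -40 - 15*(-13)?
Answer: 155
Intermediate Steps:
-40 - 15*(-13) = -40 + 195 = 155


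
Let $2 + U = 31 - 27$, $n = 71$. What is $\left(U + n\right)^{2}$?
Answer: $5329$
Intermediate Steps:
$U = 2$ ($U = -2 + \left(31 - 27\right) = -2 + 4 = 2$)
$\left(U + n\right)^{2} = \left(2 + 71\right)^{2} = 73^{2} = 5329$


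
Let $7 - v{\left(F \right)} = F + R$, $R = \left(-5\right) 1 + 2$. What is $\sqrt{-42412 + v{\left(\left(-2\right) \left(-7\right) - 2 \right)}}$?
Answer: $i \sqrt{42414} \approx 205.95 i$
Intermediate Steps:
$R = -3$ ($R = -5 + 2 = -3$)
$v{\left(F \right)} = 10 - F$ ($v{\left(F \right)} = 7 - \left(F - 3\right) = 7 - \left(-3 + F\right) = 10 - F$)
$\sqrt{-42412 + v{\left(\left(-2\right) \left(-7\right) - 2 \right)}} = \sqrt{-42412 + \left(10 - \left(\left(-2\right) \left(-7\right) - 2\right)\right)} = \sqrt{-42412 + \left(10 - \left(14 - 2\right)\right)} = \sqrt{-42412 + \left(10 - 12\right)} = \sqrt{-42412 - 2} = \sqrt{-42414} = i \sqrt{42414}$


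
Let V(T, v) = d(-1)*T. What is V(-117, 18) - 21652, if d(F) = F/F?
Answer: -21769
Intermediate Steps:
d(F) = 1
V(T, v) = T (V(T, v) = 1*T = T)
V(-117, 18) - 21652 = -117 - 21652 = -21769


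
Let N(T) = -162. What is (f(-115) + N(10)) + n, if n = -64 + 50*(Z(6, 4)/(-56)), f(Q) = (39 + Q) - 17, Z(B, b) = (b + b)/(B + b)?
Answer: -2238/7 ≈ -319.71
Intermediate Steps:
Z(B, b) = 2*b/(B + b) (Z(B, b) = (2*b)/(B + b) = 2*b/(B + b))
f(Q) = 22 + Q
n = -453/7 (n = -64 + 50*((2*4/(6 + 4))/(-56)) = -64 + 50*((2*4/10)*(-1/56)) = -64 + 50*((2*4*(1/10))*(-1/56)) = -64 + 50*((4/5)*(-1/56)) = -64 + 50*(-1/70) = -64 - 5/7 = -453/7 ≈ -64.714)
(f(-115) + N(10)) + n = ((22 - 115) - 162) - 453/7 = (-93 - 162) - 453/7 = -255 - 453/7 = -2238/7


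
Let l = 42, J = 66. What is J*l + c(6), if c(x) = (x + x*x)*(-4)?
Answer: 2604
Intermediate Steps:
c(x) = -4*x - 4*x² (c(x) = (x + x²)*(-4) = -4*x - 4*x²)
J*l + c(6) = 66*42 - 4*6*(1 + 6) = 2772 - 4*6*7 = 2772 - 168 = 2604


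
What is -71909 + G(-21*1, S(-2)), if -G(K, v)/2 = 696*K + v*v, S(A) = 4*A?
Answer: -42805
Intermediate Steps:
G(K, v) = -1392*K - 2*v² (G(K, v) = -2*(696*K + v*v) = -2*(696*K + v²) = -2*(v² + 696*K) = -1392*K - 2*v²)
-71909 + G(-21*1, S(-2)) = -71909 + (-(-29232) - 2*(4*(-2))²) = -71909 + (-1392*(-21) - 2*(-8)²) = -71909 + (29232 - 2*64) = -71909 + (29232 - 128) = -71909 + 29104 = -42805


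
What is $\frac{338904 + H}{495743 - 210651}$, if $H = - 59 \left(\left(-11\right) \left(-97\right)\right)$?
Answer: $\frac{275951}{285092} \approx 0.96794$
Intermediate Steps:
$H = -62953$ ($H = \left(-59\right) 1067 = -62953$)
$\frac{338904 + H}{495743 - 210651} = \frac{338904 - 62953}{495743 - 210651} = \frac{275951}{285092}$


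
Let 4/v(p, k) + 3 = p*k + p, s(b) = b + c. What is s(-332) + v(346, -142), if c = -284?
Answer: -30054028/48789 ≈ -616.00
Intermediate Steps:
s(b) = -284 + b (s(b) = b - 284 = -284 + b)
v(p, k) = 4/(-3 + p + k*p) (v(p, k) = 4/(-3 + (p*k + p)) = 4/(-3 + (k*p + p)) = 4/(-3 + (p + k*p)) = 4/(-3 + p + k*p))
s(-332) + v(346, -142) = (-284 - 332) + 4/(-3 + 346 - 142*346) = -616 + 4/(-3 + 346 - 49132) = -616 + 4/(-48789) = -616 + 4*(-1/48789) = -616 - 4/48789 = -30054028/48789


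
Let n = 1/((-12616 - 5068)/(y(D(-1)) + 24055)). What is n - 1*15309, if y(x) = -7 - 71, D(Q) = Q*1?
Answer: -270748333/17684 ≈ -15310.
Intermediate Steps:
D(Q) = Q
y(x) = -78
n = -23977/17684 (n = 1/((-12616 - 5068)/(-78 + 24055)) = 1/(-17684/23977) = -23977/17684 ≈ -1.3559)
n - 1*15309 = -23977/17684 - 1*15309 = -23977/17684 - 15309 = -270748333/17684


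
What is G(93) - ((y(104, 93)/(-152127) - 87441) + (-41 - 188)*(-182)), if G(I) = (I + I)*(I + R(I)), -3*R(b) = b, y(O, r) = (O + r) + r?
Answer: 8716116755/152127 ≈ 57295.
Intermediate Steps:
y(O, r) = O + 2*r
R(b) = -b/3
G(I) = 4*I**2/3 (G(I) = (I + I)*(I - I/3) = (2*I)*(2*I/3) = 4*I**2/3)
G(93) - ((y(104, 93)/(-152127) - 87441) + (-41 - 188)*(-182)) = (4/3)*93**2 - (((104 + 2*93)/(-152127) - 87441) + (-41 - 188)*(-182)) = (4/3)*8649 - (((104 + 186)*(-1/152127) - 87441) - 229*(-182)) = 11532 - ((290*(-1/152127) - 87441) + 41678) = 11532 - ((-290/152127 - 87441) + 41678) = 11532 - (-13302137297/152127 + 41678) = 11532 - 1*(-6961788191/152127) = 11532 + 6961788191/152127 = 8716116755/152127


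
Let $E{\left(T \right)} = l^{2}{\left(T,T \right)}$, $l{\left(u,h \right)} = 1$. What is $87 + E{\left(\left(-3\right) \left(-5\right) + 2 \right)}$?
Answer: $88$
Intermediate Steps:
$E{\left(T \right)} = 1$ ($E{\left(T \right)} = 1^{2} = 1$)
$87 + E{\left(\left(-3\right) \left(-5\right) + 2 \right)} = 87 + 1 = 88$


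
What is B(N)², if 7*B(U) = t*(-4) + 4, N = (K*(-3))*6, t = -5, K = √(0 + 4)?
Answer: 576/49 ≈ 11.755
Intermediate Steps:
K = 2 (K = √4 = 2)
N = -36 (N = (2*(-3))*6 = -6*6 = -36)
B(U) = 24/7 (B(U) = (-5*(-4) + 4)/7 = (20 + 4)/7 = (⅐)*24 = 24/7)
B(N)² = (24/7)² = 576/49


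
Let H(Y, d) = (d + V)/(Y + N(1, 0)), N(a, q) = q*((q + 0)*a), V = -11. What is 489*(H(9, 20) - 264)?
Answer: -128607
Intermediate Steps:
N(a, q) = a*q² (N(a, q) = q*(q*a) = q*(a*q) = a*q²)
H(Y, d) = (-11 + d)/Y (H(Y, d) = (d - 11)/(Y + 1*0²) = (-11 + d)/(Y + 1*0) = (-11 + d)/(Y + 0) = (-11 + d)/Y)
489*(H(9, 20) - 264) = 489*((-11 + 20)/9 - 264) = 489*((⅑)*9 - 264) = 489*(1 - 264) = 489*(-263) = -128607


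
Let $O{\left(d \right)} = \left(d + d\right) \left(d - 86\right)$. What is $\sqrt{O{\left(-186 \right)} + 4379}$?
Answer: $\sqrt{105563} \approx 324.9$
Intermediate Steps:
$O{\left(d \right)} = 2 d \left(-86 + d\right)$
$\sqrt{O{\left(-186 \right)} + 4379} = \sqrt{2 \left(-186\right) \left(-86 - 186\right) + 4379} = \sqrt{2 \left(-186\right) \left(-272\right) + 4379} = \sqrt{101184 + 4379} = \sqrt{105563}$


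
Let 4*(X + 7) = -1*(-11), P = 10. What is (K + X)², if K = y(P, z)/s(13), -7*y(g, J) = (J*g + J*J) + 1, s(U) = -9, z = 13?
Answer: 1849/7056 ≈ 0.26205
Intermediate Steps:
y(g, J) = -⅐ - J²/7 - J*g/7 (y(g, J) = -((J*g + J*J) + 1)/7 = -((J*g + J²) + 1)/7 = -((J² + J*g) + 1)/7 = -(1 + J² + J*g)/7 = -⅐ - J²/7 - J*g/7)
X = -17/4 (X = -7 + (-1*(-11))/4 = -7 + (¼)*11 = -7 + 11/4 = -17/4 ≈ -4.2500)
K = 100/21 (K = (-⅐ - ⅐*13² - ⅐*13*10)/(-9) = (-⅐ - ⅐*169 - 130/7)*(-⅑) = (-⅐ - 169/7 - 130/7)*(-⅑) = -300/7*(-⅑) = 100/21 ≈ 4.7619)
(K + X)² = (100/21 - 17/4)² = (43/84)² = 1849/7056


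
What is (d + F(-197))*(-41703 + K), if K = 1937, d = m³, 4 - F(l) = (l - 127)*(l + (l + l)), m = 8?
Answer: 7594033488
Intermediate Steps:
F(l) = 4 - 3*l*(-127 + l) (F(l) = 4 - (l - 127)*(l + (l + l)) = 4 - (-127 + l)*(l + 2*l) = 4 - (-127 + l)*3*l = 4 - 3*l*(-127 + l))
d = 512 (d = 8³ = 512)
(d + F(-197))*(-41703 + K) = (512 + (4 - 3*(-197)² + 381*(-197)))*(-41703 + 1937) = (512 + (4 - 3*38809 - 75057))*(-39766) = (512 + (4 - 116427 - 75057))*(-39766) = (512 - 191480)*(-39766) = -190968*(-39766) = 7594033488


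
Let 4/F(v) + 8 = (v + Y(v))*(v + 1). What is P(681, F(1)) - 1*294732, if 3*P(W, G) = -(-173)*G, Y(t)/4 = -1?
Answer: -6189718/21 ≈ -2.9475e+5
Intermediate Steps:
Y(t) = -4 (Y(t) = 4*(-1) = -4)
F(v) = 4/(-8 + (1 + v)*(-4 + v)) (F(v) = 4/(-8 + (v - 4)*(v + 1)) = 4/(-8 + (-4 + v)*(1 + v)) = 4/(-8 + (1 + v)*(-4 + v)))
P(W, G) = 173*G/3 (P(W, G) = (-(-173)*G)/3 = (173*G)/3 = 173*G/3)
P(681, F(1)) - 1*294732 = 173*(4/(-12 + 1² - 3*1))/3 - 1*294732 = 173*(4/(-12 + 1 - 3))/3 - 294732 = 173*(4/(-14))/3 - 294732 = 173*(4*(-1/14))/3 - 294732 = (173/3)*(-2/7) - 294732 = -346/21 - 294732 = -6189718/21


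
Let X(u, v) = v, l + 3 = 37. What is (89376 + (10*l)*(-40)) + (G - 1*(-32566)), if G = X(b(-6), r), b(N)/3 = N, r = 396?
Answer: 108738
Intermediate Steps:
b(N) = 3*N
l = 34 (l = -3 + 37 = 34)
G = 396
(89376 + (10*l)*(-40)) + (G - 1*(-32566)) = (89376 + (10*34)*(-40)) + (396 - 1*(-32566)) = (89376 + 340*(-40)) + (396 + 32566) = (89376 - 13600) + 32962 = 75776 + 32962 = 108738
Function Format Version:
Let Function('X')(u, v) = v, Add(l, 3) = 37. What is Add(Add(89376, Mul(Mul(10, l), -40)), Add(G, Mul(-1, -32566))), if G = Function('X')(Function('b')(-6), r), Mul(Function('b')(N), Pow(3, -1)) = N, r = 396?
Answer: 108738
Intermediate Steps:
Function('b')(N) = Mul(3, N)
l = 34 (l = Add(-3, 37) = 34)
G = 396
Add(Add(89376, Mul(Mul(10, l), -40)), Add(G, Mul(-1, -32566))) = Add(Add(89376, Mul(Mul(10, 34), -40)), Add(396, Mul(-1, -32566))) = Add(Add(89376, Mul(340, -40)), Add(396, 32566)) = Add(Add(89376, -13600), 32962) = Add(75776, 32962) = 108738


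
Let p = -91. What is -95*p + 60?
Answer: 8705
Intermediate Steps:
-95*p + 60 = -95*(-91) + 60 = 8645 + 60 = 8705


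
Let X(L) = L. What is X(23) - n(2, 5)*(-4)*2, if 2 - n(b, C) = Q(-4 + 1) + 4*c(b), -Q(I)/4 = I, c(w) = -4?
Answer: 71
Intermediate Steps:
Q(I) = -4*I
n(b, C) = 6 (n(b, C) = 2 - (-4*(-4 + 1) + 4*(-4)) = 2 - (-4*(-3) - 16) = 2 - (12 - 16) = 2 - 1*(-4) = 2 + 4 = 6)
X(23) - n(2, 5)*(-4)*2 = 23 - 6*(-4)*2 = 23 - (-24)*2 = 23 - 1*(-48) = 23 + 48 = 71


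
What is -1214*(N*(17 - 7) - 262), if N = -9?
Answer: 427328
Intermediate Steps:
-1214*(N*(17 - 7) - 262) = -1214*(-9*(17 - 7) - 262) = -1214*(-9*10 - 262) = -1214*(-90 - 262) = -1214*(-352) = 427328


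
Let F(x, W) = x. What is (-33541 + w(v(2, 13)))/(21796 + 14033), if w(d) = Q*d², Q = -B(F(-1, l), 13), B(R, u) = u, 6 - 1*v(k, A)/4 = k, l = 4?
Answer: -36869/35829 ≈ -1.0290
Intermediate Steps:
v(k, A) = 24 - 4*k
Q = -13 (Q = -1*13 = -13)
w(d) = -13*d²
(-33541 + w(v(2, 13)))/(21796 + 14033) = (-33541 - 13*(24 - 4*2)²)/(21796 + 14033) = (-33541 - 13*(24 - 8)²)/35829 = (-33541 - 13*16²)*(1/35829) = (-33541 - 13*256)*(1/35829) = (-33541 - 3328)*(1/35829) = -36869*1/35829 = -36869/35829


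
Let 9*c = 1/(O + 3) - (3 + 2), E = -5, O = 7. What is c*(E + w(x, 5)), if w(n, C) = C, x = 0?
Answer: 0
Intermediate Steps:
c = -49/90 (c = (1/(7 + 3) - (3 + 2))/9 = (1/10 - 5)/9 = (⅒ - 1*5)/9 = (⅒ - 5)/9 = (⅑)*(-49/10) = -49/90 ≈ -0.54444)
c*(E + w(x, 5)) = -49*(-5 + 5)/90 = -49/90*0 = 0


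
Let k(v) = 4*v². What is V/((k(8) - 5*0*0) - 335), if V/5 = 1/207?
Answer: -5/16353 ≈ -0.00030575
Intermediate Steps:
V = 5/207 ≈ 0.024155
V/((k(8) - 5*0*0) - 335) = 5/(207*((4*8² - 5*0*0) - 335)) = 5/(207*((4*64 + 0*0) - 335)) = 5/(207*((256 + 0) - 335)) = 5/(207*(256 - 335)) = (5/207)/(-79) = (5/207)*(-1/79) = -5/16353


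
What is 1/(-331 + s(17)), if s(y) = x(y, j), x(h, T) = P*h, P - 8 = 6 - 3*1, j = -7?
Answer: -1/144 ≈ -0.0069444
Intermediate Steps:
P = 11 (P = 8 + (6 - 3*1) = 8 + (6 - 3) = 8 + 3 = 11)
x(h, T) = 11*h
s(y) = 11*y
1/(-331 + s(17)) = 1/(-331 + 11*17) = 1/(-331 + 187) = 1/(-144) = -1/144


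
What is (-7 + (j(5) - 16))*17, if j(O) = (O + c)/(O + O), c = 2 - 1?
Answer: -1904/5 ≈ -380.80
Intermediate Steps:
c = 1
j(O) = (1 + O)/(2*O) (j(O) = (O + 1)/(O + O) = (1 + O)/((2*O)) = (1 + O)*(1/(2*O)) = (1 + O)/(2*O))
(-7 + (j(5) - 16))*17 = (-7 + ((½)*(1 + 5)/5 - 16))*17 = (-7 + ((½)*(⅕)*6 - 16))*17 = (-7 + (⅗ - 16))*17 = (-7 - 77/5)*17 = -112/5*17 = -1904/5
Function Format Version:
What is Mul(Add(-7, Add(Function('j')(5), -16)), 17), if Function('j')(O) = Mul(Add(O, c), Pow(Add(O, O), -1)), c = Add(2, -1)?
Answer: Rational(-1904, 5) ≈ -380.80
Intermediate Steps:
c = 1
Function('j')(O) = Mul(Rational(1, 2), Pow(O, -1), Add(1, O)) (Function('j')(O) = Mul(Add(O, 1), Pow(Add(O, O), -1)) = Mul(Add(1, O), Pow(Mul(2, O), -1)) = Mul(Add(1, O), Mul(Rational(1, 2), Pow(O, -1))) = Mul(Rational(1, 2), Pow(O, -1), Add(1, O)))
Mul(Add(-7, Add(Function('j')(5), -16)), 17) = Mul(Add(-7, Add(Mul(Rational(1, 2), Pow(5, -1), Add(1, 5)), -16)), 17) = Mul(Add(-7, Add(Mul(Rational(1, 2), Rational(1, 5), 6), -16)), 17) = Mul(Add(-7, Add(Rational(3, 5), -16)), 17) = Mul(Add(-7, Rational(-77, 5)), 17) = Mul(Rational(-112, 5), 17) = Rational(-1904, 5)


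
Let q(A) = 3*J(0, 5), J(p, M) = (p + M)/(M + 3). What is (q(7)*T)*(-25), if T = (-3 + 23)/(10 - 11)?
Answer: 1875/2 ≈ 937.50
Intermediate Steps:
J(p, M) = (M + p)/(3 + M)
q(A) = 15/8 (q(A) = 3*((5 + 0)/(3 + 5)) = 3*(5/8) = 15/8)
T = -20 (T = 20/(-1) = 20*(-1) = -20)
(q(7)*T)*(-25) = ((15/8)*(-20))*(-25) = -75/2*(-25) = 1875/2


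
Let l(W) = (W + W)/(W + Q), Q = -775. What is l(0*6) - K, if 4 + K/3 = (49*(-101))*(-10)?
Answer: -148458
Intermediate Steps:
K = 148458 (K = -12 + 3*((49*(-101))*(-10)) = -12 + 3*(-4949*(-10)) = -12 + 3*49490 = -12 + 148470 = 148458)
l(W) = 2*W/(-775 + W) (l(W) = (W + W)/(W - 775) = (2*W)/(-775 + W) = 2*W/(-775 + W))
l(0*6) - K = 2*(0*6)/(-775 + 0*6) - 1*148458 = 2*0/(-775 + 0) - 148458 = 2*0/(-775) - 148458 = 2*0*(-1/775) - 148458 = 0 - 148458 = -148458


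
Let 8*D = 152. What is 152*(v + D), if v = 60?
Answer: 12008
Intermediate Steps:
D = 19 (D = (⅛)*152 = 19)
152*(v + D) = 152*(60 + 19) = 152*79 = 12008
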